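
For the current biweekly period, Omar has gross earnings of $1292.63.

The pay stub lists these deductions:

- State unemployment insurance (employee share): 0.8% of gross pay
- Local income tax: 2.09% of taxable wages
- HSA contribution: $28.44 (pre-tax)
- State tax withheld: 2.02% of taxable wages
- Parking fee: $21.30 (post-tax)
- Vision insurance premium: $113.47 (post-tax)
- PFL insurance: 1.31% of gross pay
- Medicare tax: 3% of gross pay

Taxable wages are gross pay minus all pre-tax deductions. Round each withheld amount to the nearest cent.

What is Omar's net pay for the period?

$1011.41

HSA contribution: $28.44
Taxable wages = $1292.63 − $28.44 = $1264.19
Local income tax: $1264.19 × 0.0209 = $26.42
State tax withheld: $1264.19 × 0.0202 = $25.54
State unemployment insurance (employee share): $1292.63 × 0.008 = $10.34
PFL insurance: $1292.63 × 0.0131 = $16.93
Medicare tax: $1292.63 × 0.03 = $38.78
Parking fee: $21.30
Vision insurance premium: $113.47
Total deductions = $28.44 + $26.42 + $25.54 + $10.34 + $16.93 + $38.78 + $21.30 + $113.47 = $281.22
Net pay = $1292.63 − $281.22 = $1011.41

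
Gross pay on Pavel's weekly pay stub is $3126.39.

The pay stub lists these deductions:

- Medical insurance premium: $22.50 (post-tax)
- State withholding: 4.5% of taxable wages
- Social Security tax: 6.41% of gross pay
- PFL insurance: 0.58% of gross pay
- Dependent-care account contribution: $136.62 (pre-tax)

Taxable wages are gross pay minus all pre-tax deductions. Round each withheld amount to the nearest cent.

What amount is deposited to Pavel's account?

Dependent-care account contribution: $136.62
Taxable wages = $3126.39 − $136.62 = $2989.77
State withholding: $2989.77 × 0.045 = $134.54
Social Security tax: $3126.39 × 0.0641 = $200.40
PFL insurance: $3126.39 × 0.0058 = $18.13
Medical insurance premium: $22.50
Total deductions = $136.62 + $134.54 + $200.40 + $18.13 + $22.50 = $512.19
Net pay = $3126.39 − $512.19 = $2614.20

$2614.20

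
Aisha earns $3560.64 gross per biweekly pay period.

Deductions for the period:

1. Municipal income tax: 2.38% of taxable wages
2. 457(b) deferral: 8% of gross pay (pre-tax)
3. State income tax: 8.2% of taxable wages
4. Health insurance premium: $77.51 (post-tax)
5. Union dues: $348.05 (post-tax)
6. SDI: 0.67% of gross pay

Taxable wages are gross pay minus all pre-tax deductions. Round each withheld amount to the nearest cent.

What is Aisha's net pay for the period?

457(b) deferral: $3560.64 × 0.08 = $284.85
Taxable wages = $3560.64 − $284.85 = $3275.79
Municipal income tax: $3275.79 × 0.0238 = $77.96
State income tax: $3275.79 × 0.082 = $268.61
SDI: $3560.64 × 0.0067 = $23.86
Health insurance premium: $77.51
Union dues: $348.05
Total deductions = $284.85 + $77.96 + $268.61 + $23.86 + $77.51 + $348.05 = $1080.84
Net pay = $3560.64 − $1080.84 = $2479.80

$2479.80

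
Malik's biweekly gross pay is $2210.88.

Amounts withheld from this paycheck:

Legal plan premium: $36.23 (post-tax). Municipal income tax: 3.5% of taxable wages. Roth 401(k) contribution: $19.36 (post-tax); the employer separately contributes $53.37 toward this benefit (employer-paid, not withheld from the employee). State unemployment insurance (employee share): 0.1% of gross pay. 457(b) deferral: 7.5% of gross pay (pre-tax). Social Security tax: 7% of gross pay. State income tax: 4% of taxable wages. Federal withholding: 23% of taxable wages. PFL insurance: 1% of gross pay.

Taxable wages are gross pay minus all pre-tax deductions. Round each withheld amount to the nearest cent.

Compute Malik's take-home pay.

$1186.65

457(b) deferral: $2210.88 × 0.075 = $165.82
Taxable wages = $2210.88 − $165.82 = $2045.06
Federal withholding: $2045.06 × 0.23 = $470.36
Municipal income tax: $2045.06 × 0.035 = $71.58
State income tax: $2045.06 × 0.04 = $81.80
PFL insurance: $2210.88 × 0.01 = $22.11
Social Security tax: $2210.88 × 0.07 = $154.76
State unemployment insurance (employee share): $2210.88 × 0.001 = $2.21
Legal plan premium: $36.23
Roth 401(k) contribution: $19.36
(Employer's $53.37 toward Roth 401(k) contribution is not withheld from the employee.)
Total deductions = $165.82 + $470.36 + $71.58 + $81.80 + $22.11 + $154.76 + $2.21 + $36.23 + $19.36 = $1024.23
Net pay = $2210.88 − $1024.23 = $1186.65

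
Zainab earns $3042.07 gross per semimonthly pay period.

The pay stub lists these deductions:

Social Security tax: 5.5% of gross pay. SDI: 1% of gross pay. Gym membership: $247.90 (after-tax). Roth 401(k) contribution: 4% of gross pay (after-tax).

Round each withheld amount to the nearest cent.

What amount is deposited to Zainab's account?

$2474.76

SDI: $3042.07 × 0.01 = $30.42
Social Security tax: $3042.07 × 0.055 = $167.31
Gym membership: $247.90
Roth 401(k) contribution: $3042.07 × 0.04 = $121.68
Total deductions = $30.42 + $167.31 + $247.90 + $121.68 = $567.31
Net pay = $3042.07 − $567.31 = $2474.76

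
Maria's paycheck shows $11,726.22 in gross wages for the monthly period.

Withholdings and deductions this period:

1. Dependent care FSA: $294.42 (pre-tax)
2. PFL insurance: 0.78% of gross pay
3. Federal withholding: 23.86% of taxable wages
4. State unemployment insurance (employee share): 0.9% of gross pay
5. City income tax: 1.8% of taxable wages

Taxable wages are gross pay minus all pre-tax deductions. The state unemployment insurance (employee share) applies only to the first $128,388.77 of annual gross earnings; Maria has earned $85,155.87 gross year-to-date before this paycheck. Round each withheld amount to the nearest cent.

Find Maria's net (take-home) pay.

Dependent care FSA: $294.42
Taxable wages = $11,726.22 − $294.42 = $11,431.80
City income tax: $11,431.80 × 0.018 = $205.77
Federal withholding: $11,431.80 × 0.2386 = $2,727.63
State unemployment insurance (employee share): cap not yet reached, full $11,726.22 is subject → $11,726.22 × 0.009 = $105.54
PFL insurance: $11,726.22 × 0.0078 = $91.46
Total deductions = $294.42 + $205.77 + $2,727.63 + $105.54 + $91.46 = $3,424.82
Net pay = $11,726.22 − $3,424.82 = $8,301.40

$8,301.40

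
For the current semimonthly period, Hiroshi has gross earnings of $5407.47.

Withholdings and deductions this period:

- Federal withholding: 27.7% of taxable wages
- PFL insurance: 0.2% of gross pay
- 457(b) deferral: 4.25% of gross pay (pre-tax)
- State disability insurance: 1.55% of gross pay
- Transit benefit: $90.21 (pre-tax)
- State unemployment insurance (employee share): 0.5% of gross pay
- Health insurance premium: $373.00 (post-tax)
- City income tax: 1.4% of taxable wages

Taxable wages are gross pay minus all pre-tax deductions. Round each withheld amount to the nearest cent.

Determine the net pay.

$3112.33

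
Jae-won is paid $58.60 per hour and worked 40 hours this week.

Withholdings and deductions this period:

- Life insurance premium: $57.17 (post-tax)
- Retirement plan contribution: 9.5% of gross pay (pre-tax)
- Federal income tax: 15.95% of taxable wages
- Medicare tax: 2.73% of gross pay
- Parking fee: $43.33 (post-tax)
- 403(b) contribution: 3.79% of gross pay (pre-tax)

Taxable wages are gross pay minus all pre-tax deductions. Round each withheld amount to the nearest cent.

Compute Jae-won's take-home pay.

Gross pay: 40 × $58.60 = $2344.00
Retirement plan contribution: $2344.00 × 0.095 = $222.68
403(b) contribution: $2344.00 × 0.0379 = $88.84
Pre-tax total = $222.68 + $88.84 = $311.52
Taxable wages = $2344.00 − $311.52 = $2032.48
Federal income tax: $2032.48 × 0.1595 = $324.18
Medicare tax: $2344.00 × 0.0273 = $63.99
Parking fee: $43.33
Life insurance premium: $57.17
Total deductions = $222.68 + $88.84 + $324.18 + $63.99 + $43.33 + $57.17 = $800.19
Net pay = $2344.00 − $800.19 = $1543.81

$1543.81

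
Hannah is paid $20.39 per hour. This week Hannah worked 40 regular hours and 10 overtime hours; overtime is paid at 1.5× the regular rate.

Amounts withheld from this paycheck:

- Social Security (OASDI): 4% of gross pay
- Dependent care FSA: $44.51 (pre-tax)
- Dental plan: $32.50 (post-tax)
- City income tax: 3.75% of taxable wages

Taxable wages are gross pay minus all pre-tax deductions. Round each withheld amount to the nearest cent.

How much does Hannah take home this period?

Regular pay: 40 × $20.39 = $815.60
Overtime pay: 10 × $20.39 × 1.5 = $305.85
Gross pay = $815.60 + $305.85 = $1,121.45
Dependent care FSA: $44.51
Taxable wages = $1,121.45 − $44.51 = $1,076.94
City income tax: $1,076.94 × 0.0375 = $40.39
Social Security (OASDI): $1,121.45 × 0.04 = $44.86
Dental plan: $32.50
Total deductions = $44.51 + $40.39 + $44.86 + $32.50 = $162.26
Net pay = $1,121.45 − $162.26 = $959.19

$959.19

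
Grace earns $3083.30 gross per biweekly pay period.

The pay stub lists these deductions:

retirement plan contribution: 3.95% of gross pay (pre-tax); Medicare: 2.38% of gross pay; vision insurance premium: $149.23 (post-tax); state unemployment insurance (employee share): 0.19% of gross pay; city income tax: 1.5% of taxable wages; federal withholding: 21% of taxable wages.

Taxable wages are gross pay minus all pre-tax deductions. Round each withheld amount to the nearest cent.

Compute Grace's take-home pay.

$2066.70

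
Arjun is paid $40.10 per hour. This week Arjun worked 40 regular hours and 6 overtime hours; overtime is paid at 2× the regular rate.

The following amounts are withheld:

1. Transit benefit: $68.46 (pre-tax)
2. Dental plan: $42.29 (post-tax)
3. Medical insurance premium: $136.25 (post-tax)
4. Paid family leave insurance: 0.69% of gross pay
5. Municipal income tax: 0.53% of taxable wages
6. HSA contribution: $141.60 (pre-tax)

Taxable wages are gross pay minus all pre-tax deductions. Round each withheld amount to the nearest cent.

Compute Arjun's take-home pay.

Regular pay: 40 × $40.10 = $1,604.00
Overtime pay: 6 × $40.10 × 2 = $481.20
Gross pay = $1,604.00 + $481.20 = $2,085.20
HSA contribution: $141.60
Transit benefit: $68.46
Pre-tax total = $141.60 + $68.46 = $210.06
Taxable wages = $2,085.20 − $210.06 = $1,875.14
Municipal income tax: $1,875.14 × 0.0053 = $9.94
Paid family leave insurance: $2,085.20 × 0.0069 = $14.39
Dental plan: $42.29
Medical insurance premium: $136.25
Total deductions = $141.60 + $68.46 + $9.94 + $14.39 + $42.29 + $136.25 = $412.93
Net pay = $2,085.20 − $412.93 = $1,672.27

$1,672.27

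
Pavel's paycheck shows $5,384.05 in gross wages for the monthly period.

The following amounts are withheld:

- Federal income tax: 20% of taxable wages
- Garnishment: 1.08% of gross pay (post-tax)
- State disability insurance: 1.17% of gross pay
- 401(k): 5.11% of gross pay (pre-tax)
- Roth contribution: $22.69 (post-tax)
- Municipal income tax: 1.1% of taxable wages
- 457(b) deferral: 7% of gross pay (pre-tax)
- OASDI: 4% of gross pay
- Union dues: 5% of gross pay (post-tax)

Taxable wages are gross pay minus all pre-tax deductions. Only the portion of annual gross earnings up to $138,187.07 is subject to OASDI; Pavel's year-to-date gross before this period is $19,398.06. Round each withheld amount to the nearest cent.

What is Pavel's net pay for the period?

457(b) deferral: $5,384.05 × 0.07 = $376.88
401(k): $5,384.05 × 0.0511 = $275.12
Pre-tax total = $376.88 + $275.12 = $652.00
Taxable wages = $5,384.05 − $652.00 = $4,732.05
Federal income tax: $4,732.05 × 0.2 = $946.41
Municipal income tax: $4,732.05 × 0.011 = $52.05
OASDI: cap not yet reached, full $5,384.05 is subject → $5,384.05 × 0.04 = $215.36
State disability insurance: $5,384.05 × 0.0117 = $62.99
Garnishment: $5,384.05 × 0.0108 = $58.15
Roth contribution: $22.69
Union dues: $5,384.05 × 0.05 = $269.20
Total deductions = $376.88 + $275.12 + $946.41 + $52.05 + $215.36 + $62.99 + $58.15 + $22.69 + $269.20 = $2,278.85
Net pay = $5,384.05 − $2,278.85 = $3,105.20

$3,105.20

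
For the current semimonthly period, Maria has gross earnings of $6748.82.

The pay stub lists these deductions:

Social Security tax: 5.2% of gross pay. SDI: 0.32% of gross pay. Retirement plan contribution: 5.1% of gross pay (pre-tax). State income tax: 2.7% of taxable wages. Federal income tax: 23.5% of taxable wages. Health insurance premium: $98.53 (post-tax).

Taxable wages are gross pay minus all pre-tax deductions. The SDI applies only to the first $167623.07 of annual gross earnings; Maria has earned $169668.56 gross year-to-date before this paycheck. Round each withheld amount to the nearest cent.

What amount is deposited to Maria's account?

$4277.14

Retirement plan contribution: $6748.82 × 0.051 = $344.19
Taxable wages = $6748.82 − $344.19 = $6404.63
Federal income tax: $6404.63 × 0.235 = $1505.09
State income tax: $6404.63 × 0.027 = $172.93
SDI: annual cap $167623.07 already reached (YTD $169668.56), so $0.00
Social Security tax: $6748.82 × 0.052 = $350.94
Health insurance premium: $98.53
Total deductions = $344.19 + $1505.09 + $172.93 + $0.00 + $350.94 + $98.53 = $2471.68
Net pay = $6748.82 − $2471.68 = $4277.14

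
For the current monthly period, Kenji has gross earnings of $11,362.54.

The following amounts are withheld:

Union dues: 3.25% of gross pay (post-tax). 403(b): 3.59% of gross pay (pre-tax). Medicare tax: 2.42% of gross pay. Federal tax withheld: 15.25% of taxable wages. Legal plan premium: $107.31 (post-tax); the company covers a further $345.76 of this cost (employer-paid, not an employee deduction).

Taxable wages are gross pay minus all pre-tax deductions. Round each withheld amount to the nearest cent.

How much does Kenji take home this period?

403(b): $11,362.54 × 0.0359 = $407.92
Taxable wages = $11,362.54 − $407.92 = $10,954.62
Federal tax withheld: $10,954.62 × 0.1525 = $1,670.58
Medicare tax: $11,362.54 × 0.0242 = $274.97
Union dues: $11,362.54 × 0.0325 = $369.28
Legal plan premium: $107.31
(Employer's $345.76 toward legal plan premium is not withheld from the employee.)
Total deductions = $407.92 + $1,670.58 + $274.97 + $369.28 + $107.31 = $2,830.06
Net pay = $11,362.54 − $2,830.06 = $8,532.48

$8,532.48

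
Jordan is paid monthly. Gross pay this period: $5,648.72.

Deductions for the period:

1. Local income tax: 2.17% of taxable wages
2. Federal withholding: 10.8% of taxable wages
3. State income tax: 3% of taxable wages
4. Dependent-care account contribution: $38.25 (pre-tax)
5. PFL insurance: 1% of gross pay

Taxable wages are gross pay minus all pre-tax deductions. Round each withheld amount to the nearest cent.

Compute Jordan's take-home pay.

Dependent-care account contribution: $38.25
Taxable wages = $5,648.72 − $38.25 = $5,610.47
Federal withholding: $5,610.47 × 0.108 = $605.93
Local income tax: $5,610.47 × 0.0217 = $121.75
State income tax: $5,610.47 × 0.03 = $168.31
PFL insurance: $5,648.72 × 0.01 = $56.49
Total deductions = $38.25 + $605.93 + $121.75 + $168.31 + $56.49 = $990.73
Net pay = $5,648.72 − $990.73 = $4,657.99

$4,657.99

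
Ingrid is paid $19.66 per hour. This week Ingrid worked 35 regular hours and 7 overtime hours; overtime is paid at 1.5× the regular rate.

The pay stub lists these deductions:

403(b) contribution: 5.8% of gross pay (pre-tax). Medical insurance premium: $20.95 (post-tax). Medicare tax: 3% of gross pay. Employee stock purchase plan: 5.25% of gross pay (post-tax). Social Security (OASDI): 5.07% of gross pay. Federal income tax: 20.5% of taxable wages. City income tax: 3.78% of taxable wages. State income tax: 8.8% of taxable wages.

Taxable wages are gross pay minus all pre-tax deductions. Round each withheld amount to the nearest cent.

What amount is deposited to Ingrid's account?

Regular pay: 35 × $19.66 = $688.10
Overtime pay: 7 × $19.66 × 1.5 = $206.43
Gross pay = $688.10 + $206.43 = $894.53
403(b) contribution: $894.53 × 0.058 = $51.88
Taxable wages = $894.53 − $51.88 = $842.65
Federal income tax: $842.65 × 0.205 = $172.74
State income tax: $842.65 × 0.088 = $74.15
City income tax: $842.65 × 0.0378 = $31.85
Medicare tax: $894.53 × 0.03 = $26.84
Social Security (OASDI): $894.53 × 0.0507 = $45.35
Medical insurance premium: $20.95
Employee stock purchase plan: $894.53 × 0.0525 = $46.96
Total deductions = $51.88 + $172.74 + $74.15 + $31.85 + $26.84 + $45.35 + $20.95 + $46.96 = $470.72
Net pay = $894.53 − $470.72 = $423.81

$423.81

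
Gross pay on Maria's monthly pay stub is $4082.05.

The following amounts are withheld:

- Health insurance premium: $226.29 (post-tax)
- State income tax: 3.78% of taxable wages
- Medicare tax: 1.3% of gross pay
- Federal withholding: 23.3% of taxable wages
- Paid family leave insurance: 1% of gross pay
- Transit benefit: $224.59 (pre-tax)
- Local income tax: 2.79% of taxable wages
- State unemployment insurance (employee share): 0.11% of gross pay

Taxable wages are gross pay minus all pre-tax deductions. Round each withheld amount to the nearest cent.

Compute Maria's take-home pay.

$2380.57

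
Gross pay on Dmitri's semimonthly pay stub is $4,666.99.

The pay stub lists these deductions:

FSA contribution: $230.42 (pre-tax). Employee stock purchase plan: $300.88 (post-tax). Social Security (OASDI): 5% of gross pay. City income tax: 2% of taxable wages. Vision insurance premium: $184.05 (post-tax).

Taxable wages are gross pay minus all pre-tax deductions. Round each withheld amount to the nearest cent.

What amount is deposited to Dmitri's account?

FSA contribution: $230.42
Taxable wages = $4,666.99 − $230.42 = $4,436.57
City income tax: $4,436.57 × 0.02 = $88.73
Social Security (OASDI): $4,666.99 × 0.05 = $233.35
Employee stock purchase plan: $300.88
Vision insurance premium: $184.05
Total deductions = $230.42 + $88.73 + $233.35 + $300.88 + $184.05 = $1,037.43
Net pay = $4,666.99 − $1,037.43 = $3,629.56

$3,629.56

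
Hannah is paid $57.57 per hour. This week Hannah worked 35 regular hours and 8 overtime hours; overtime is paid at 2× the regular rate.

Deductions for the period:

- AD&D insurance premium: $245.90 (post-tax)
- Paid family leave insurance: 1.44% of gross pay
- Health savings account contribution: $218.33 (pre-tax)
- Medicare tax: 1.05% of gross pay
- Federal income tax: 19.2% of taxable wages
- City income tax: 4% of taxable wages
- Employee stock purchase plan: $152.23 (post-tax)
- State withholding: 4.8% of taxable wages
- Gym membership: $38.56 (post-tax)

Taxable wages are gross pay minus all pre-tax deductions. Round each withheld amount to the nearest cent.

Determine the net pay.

$1,446.97

Regular pay: 35 × $57.57 = $2,014.95
Overtime pay: 8 × $57.57 × 2 = $921.12
Gross pay = $2,014.95 + $921.12 = $2,936.07
Health savings account contribution: $218.33
Taxable wages = $2,936.07 − $218.33 = $2,717.74
City income tax: $2,717.74 × 0.04 = $108.71
State withholding: $2,717.74 × 0.048 = $130.45
Federal income tax: $2,717.74 × 0.192 = $521.81
Medicare tax: $2,936.07 × 0.0105 = $30.83
Paid family leave insurance: $2,936.07 × 0.0144 = $42.28
Gym membership: $38.56
AD&D insurance premium: $245.90
Employee stock purchase plan: $152.23
Total deductions = $218.33 + $108.71 + $130.45 + $521.81 + $30.83 + $42.28 + $38.56 + $245.90 + $152.23 = $1,489.10
Net pay = $2,936.07 − $1,489.10 = $1,446.97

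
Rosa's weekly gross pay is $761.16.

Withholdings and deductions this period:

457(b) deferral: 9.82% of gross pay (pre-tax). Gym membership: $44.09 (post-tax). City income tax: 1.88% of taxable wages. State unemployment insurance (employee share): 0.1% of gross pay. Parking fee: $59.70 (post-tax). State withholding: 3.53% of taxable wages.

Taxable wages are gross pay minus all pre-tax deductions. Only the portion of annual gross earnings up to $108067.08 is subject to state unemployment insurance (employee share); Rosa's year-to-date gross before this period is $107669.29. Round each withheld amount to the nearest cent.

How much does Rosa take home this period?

$545.09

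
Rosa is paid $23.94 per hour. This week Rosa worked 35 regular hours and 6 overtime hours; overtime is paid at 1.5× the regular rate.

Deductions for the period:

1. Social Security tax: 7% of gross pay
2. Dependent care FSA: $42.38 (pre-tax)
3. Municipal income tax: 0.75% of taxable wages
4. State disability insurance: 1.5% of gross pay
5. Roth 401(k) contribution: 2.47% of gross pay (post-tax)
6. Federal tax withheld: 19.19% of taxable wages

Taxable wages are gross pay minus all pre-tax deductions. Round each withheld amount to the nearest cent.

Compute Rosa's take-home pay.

Regular pay: 35 × $23.94 = $837.90
Overtime pay: 6 × $23.94 × 1.5 = $215.46
Gross pay = $837.90 + $215.46 = $1053.36
Dependent care FSA: $42.38
Taxable wages = $1053.36 − $42.38 = $1010.98
Federal tax withheld: $1010.98 × 0.1919 = $194.01
Municipal income tax: $1010.98 × 0.0075 = $7.58
State disability insurance: $1053.36 × 0.015 = $15.80
Social Security tax: $1053.36 × 0.07 = $73.74
Roth 401(k) contribution: $1053.36 × 0.0247 = $26.02
Total deductions = $42.38 + $194.01 + $7.58 + $15.80 + $73.74 + $26.02 = $359.53
Net pay = $1053.36 − $359.53 = $693.83

$693.83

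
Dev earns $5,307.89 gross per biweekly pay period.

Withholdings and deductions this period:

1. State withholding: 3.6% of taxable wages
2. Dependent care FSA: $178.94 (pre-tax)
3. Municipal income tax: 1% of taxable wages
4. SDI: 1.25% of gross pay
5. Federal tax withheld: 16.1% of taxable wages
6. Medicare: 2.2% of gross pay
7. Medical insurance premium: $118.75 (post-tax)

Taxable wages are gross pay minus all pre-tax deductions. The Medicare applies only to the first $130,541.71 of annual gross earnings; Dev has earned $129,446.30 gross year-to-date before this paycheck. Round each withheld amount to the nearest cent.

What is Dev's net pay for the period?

Dependent care FSA: $178.94
Taxable wages = $5,307.89 − $178.94 = $5,128.95
State withholding: $5,128.95 × 0.036 = $184.64
Municipal income tax: $5,128.95 × 0.01 = $51.29
Federal tax withheld: $5,128.95 × 0.161 = $825.76
Medicare: only $130,541.71 − $129,446.30 = $1,095.41 of this check is subject → $1,095.41 × 0.022 = $24.10
SDI: $5,307.89 × 0.0125 = $66.35
Medical insurance premium: $118.75
Total deductions = $178.94 + $184.64 + $51.29 + $825.76 + $24.10 + $66.35 + $118.75 = $1,449.83
Net pay = $5,307.89 − $1,449.83 = $3,858.06

$3,858.06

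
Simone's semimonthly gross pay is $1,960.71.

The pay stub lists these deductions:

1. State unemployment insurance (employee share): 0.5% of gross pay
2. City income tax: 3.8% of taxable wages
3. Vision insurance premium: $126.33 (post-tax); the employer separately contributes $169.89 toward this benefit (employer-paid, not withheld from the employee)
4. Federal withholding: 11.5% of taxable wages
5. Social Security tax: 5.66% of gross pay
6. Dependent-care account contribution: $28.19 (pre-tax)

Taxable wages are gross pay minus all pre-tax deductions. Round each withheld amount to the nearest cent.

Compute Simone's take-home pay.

Dependent-care account contribution: $28.19
Taxable wages = $1,960.71 − $28.19 = $1,932.52
Federal withholding: $1,932.52 × 0.115 = $222.24
City income tax: $1,932.52 × 0.038 = $73.44
Social Security tax: $1,960.71 × 0.0566 = $110.98
State unemployment insurance (employee share): $1,960.71 × 0.005 = $9.80
Vision insurance premium: $126.33
(Employer's $169.89 toward vision insurance premium is not withheld from the employee.)
Total deductions = $28.19 + $222.24 + $73.44 + $110.98 + $9.80 + $126.33 = $570.98
Net pay = $1,960.71 − $570.98 = $1,389.73

$1,389.73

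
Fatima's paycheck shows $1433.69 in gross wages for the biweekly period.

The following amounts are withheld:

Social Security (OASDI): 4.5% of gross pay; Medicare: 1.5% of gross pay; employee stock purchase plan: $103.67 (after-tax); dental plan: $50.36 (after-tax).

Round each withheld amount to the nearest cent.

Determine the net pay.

$1193.63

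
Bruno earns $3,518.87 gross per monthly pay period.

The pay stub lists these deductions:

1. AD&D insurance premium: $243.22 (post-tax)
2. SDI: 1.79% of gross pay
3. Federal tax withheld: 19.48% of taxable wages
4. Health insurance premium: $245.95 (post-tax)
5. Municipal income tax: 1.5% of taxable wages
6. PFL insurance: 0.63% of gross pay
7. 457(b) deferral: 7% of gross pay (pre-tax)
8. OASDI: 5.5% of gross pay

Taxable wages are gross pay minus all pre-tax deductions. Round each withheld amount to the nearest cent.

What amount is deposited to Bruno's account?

$1,818.10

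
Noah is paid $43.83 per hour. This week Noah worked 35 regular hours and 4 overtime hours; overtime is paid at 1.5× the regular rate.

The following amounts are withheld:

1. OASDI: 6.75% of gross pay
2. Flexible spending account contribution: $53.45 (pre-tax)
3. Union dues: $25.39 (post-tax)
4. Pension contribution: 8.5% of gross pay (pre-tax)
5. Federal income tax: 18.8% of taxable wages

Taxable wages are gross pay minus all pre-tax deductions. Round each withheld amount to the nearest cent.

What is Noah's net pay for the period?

$1145.06

Regular pay: 35 × $43.83 = $1534.05
Overtime pay: 4 × $43.83 × 1.5 = $262.98
Gross pay = $1534.05 + $262.98 = $1797.03
Flexible spending account contribution: $53.45
Pension contribution: $1797.03 × 0.085 = $152.75
Pre-tax total = $53.45 + $152.75 = $206.20
Taxable wages = $1797.03 − $206.20 = $1590.83
Federal income tax: $1590.83 × 0.188 = $299.08
OASDI: $1797.03 × 0.0675 = $121.30
Union dues: $25.39
Total deductions = $53.45 + $152.75 + $299.08 + $121.30 + $25.39 = $651.97
Net pay = $1797.03 − $651.97 = $1145.06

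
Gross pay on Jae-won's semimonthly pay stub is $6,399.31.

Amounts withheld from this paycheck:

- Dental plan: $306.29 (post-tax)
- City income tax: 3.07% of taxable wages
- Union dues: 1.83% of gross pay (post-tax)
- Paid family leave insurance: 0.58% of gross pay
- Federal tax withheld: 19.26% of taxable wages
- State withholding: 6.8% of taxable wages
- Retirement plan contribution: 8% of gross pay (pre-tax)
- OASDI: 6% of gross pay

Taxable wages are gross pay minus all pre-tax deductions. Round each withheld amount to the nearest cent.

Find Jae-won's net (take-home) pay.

$3,327.90

Retirement plan contribution: $6,399.31 × 0.08 = $511.94
Taxable wages = $6,399.31 − $511.94 = $5,887.37
City income tax: $5,887.37 × 0.0307 = $180.74
Federal tax withheld: $5,887.37 × 0.1926 = $1,133.91
State withholding: $5,887.37 × 0.068 = $400.34
Paid family leave insurance: $6,399.31 × 0.0058 = $37.12
OASDI: $6,399.31 × 0.06 = $383.96
Dental plan: $306.29
Union dues: $6,399.31 × 0.0183 = $117.11
Total deductions = $511.94 + $180.74 + $1,133.91 + $400.34 + $37.12 + $383.96 + $306.29 + $117.11 = $3,071.41
Net pay = $6,399.31 − $3,071.41 = $3,327.90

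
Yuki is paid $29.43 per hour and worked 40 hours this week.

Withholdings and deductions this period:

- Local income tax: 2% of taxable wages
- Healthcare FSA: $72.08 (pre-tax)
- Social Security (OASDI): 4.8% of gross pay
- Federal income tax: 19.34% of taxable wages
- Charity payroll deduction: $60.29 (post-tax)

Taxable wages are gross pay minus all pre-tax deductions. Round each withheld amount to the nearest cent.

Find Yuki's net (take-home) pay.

$752.49

Gross pay: 40 × $29.43 = $1177.20
Healthcare FSA: $72.08
Taxable wages = $1177.20 − $72.08 = $1105.12
Federal income tax: $1105.12 × 0.1934 = $213.73
Local income tax: $1105.12 × 0.02 = $22.10
Social Security (OASDI): $1177.20 × 0.048 = $56.51
Charity payroll deduction: $60.29
Total deductions = $72.08 + $213.73 + $22.10 + $56.51 + $60.29 = $424.71
Net pay = $1177.20 − $424.71 = $752.49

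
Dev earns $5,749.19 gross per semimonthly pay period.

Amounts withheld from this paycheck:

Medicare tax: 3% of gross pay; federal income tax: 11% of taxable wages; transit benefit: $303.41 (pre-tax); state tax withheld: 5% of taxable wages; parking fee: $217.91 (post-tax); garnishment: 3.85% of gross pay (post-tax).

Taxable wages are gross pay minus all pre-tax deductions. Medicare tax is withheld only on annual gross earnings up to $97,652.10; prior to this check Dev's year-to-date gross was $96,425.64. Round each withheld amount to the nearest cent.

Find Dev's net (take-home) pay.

$4,098.41

Transit benefit: $303.41
Taxable wages = $5,749.19 − $303.41 = $5,445.78
State tax withheld: $5,445.78 × 0.05 = $272.29
Federal income tax: $5,445.78 × 0.11 = $599.04
Medicare tax: only $97,652.10 − $96,425.64 = $1,226.46 of this check is subject → $1,226.46 × 0.03 = $36.79
Parking fee: $217.91
Garnishment: $5,749.19 × 0.0385 = $221.34
Total deductions = $303.41 + $272.29 + $599.04 + $36.79 + $217.91 + $221.34 = $1,650.78
Net pay = $5,749.19 − $1,650.78 = $4,098.41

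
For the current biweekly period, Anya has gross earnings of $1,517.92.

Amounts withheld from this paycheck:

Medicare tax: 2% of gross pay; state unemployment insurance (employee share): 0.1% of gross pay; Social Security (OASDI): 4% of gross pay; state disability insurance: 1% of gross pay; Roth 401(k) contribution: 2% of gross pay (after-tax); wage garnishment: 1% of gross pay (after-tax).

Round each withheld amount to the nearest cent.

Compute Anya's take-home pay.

$1,364.60

Social Security (OASDI): $1,517.92 × 0.04 = $60.72
State disability insurance: $1,517.92 × 0.01 = $15.18
Medicare tax: $1,517.92 × 0.02 = $30.36
State unemployment insurance (employee share): $1,517.92 × 0.001 = $1.52
Roth 401(k) contribution: $1,517.92 × 0.02 = $30.36
Wage garnishment: $1,517.92 × 0.01 = $15.18
Total deductions = $60.72 + $15.18 + $30.36 + $1.52 + $30.36 + $15.18 = $153.32
Net pay = $1,517.92 − $153.32 = $1,364.60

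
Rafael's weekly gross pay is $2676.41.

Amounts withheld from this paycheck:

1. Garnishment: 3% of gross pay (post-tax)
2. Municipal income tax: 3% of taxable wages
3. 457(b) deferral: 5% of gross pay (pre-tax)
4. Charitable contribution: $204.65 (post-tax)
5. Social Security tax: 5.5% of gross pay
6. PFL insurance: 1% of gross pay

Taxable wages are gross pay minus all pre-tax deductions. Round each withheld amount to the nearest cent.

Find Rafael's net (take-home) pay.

$2007.41

457(b) deferral: $2676.41 × 0.05 = $133.82
Taxable wages = $2676.41 − $133.82 = $2542.59
Municipal income tax: $2542.59 × 0.03 = $76.28
PFL insurance: $2676.41 × 0.01 = $26.76
Social Security tax: $2676.41 × 0.055 = $147.20
Charitable contribution: $204.65
Garnishment: $2676.41 × 0.03 = $80.29
Total deductions = $133.82 + $76.28 + $26.76 + $147.20 + $204.65 + $80.29 = $669.00
Net pay = $2676.41 − $669.00 = $2007.41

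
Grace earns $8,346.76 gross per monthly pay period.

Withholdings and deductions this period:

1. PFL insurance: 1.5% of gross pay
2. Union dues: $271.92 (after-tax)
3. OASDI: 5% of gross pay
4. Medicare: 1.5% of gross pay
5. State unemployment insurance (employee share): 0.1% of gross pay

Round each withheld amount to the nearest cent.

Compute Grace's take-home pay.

$7,398.75

PFL insurance: $8,346.76 × 0.015 = $125.20
OASDI: $8,346.76 × 0.05 = $417.34
State unemployment insurance (employee share): $8,346.76 × 0.001 = $8.35
Medicare: $8,346.76 × 0.015 = $125.20
Union dues: $271.92
Total deductions = $125.20 + $417.34 + $8.35 + $125.20 + $271.92 = $948.01
Net pay = $8,346.76 − $948.01 = $7,398.75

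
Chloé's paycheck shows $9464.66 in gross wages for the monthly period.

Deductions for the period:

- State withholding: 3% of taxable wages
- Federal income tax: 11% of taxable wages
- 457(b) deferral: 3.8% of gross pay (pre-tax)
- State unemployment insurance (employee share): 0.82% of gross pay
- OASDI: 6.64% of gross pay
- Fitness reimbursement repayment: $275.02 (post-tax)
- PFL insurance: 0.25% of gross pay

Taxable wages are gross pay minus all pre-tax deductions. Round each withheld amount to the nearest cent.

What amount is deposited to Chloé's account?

$6825.56

457(b) deferral: $9464.66 × 0.038 = $359.66
Taxable wages = $9464.66 − $359.66 = $9105.00
Federal income tax: $9105.00 × 0.11 = $1001.55
State withholding: $9105.00 × 0.03 = $273.15
OASDI: $9464.66 × 0.0664 = $628.45
State unemployment insurance (employee share): $9464.66 × 0.0082 = $77.61
PFL insurance: $9464.66 × 0.0025 = $23.66
Fitness reimbursement repayment: $275.02
Total deductions = $359.66 + $1001.55 + $273.15 + $628.45 + $77.61 + $23.66 + $275.02 = $2639.10
Net pay = $9464.66 − $2639.10 = $6825.56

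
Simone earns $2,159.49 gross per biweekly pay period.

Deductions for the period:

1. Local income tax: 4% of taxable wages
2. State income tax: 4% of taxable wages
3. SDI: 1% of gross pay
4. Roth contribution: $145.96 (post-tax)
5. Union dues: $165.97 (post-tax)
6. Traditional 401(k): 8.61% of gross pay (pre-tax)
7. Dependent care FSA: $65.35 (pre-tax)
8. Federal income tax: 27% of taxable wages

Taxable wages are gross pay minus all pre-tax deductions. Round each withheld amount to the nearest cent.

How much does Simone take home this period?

Dependent care FSA: $65.35
Traditional 401(k): $2,159.49 × 0.0861 = $185.93
Pre-tax total = $65.35 + $185.93 = $251.28
Taxable wages = $2,159.49 − $251.28 = $1,908.21
State income tax: $1,908.21 × 0.04 = $76.33
Local income tax: $1,908.21 × 0.04 = $76.33
Federal income tax: $1,908.21 × 0.27 = $515.22
SDI: $2,159.49 × 0.01 = $21.59
Union dues: $165.97
Roth contribution: $145.96
Total deductions = $65.35 + $185.93 + $76.33 + $76.33 + $515.22 + $21.59 + $165.97 + $145.96 = $1,252.68
Net pay = $2,159.49 − $1,252.68 = $906.81

$906.81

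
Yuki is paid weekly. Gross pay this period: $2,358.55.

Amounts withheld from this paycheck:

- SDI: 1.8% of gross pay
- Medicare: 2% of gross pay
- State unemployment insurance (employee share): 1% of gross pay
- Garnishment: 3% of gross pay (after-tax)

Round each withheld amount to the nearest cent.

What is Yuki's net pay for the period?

$2,174.58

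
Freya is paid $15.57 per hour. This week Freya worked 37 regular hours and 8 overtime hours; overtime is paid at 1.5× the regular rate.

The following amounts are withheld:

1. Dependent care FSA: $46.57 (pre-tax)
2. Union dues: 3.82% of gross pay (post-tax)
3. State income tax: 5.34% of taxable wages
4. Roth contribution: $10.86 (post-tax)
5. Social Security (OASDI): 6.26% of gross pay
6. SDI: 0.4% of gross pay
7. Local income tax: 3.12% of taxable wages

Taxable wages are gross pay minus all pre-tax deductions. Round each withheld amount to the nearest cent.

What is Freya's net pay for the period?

Regular pay: 37 × $15.57 = $576.09
Overtime pay: 8 × $15.57 × 1.5 = $186.84
Gross pay = $576.09 + $186.84 = $762.93
Dependent care FSA: $46.57
Taxable wages = $762.93 − $46.57 = $716.36
Local income tax: $716.36 × 0.0312 = $22.35
State income tax: $716.36 × 0.0534 = $38.25
SDI: $762.93 × 0.004 = $3.05
Social Security (OASDI): $762.93 × 0.0626 = $47.76
Roth contribution: $10.86
Union dues: $762.93 × 0.0382 = $29.14
Total deductions = $46.57 + $22.35 + $38.25 + $3.05 + $47.76 + $10.86 + $29.14 = $197.98
Net pay = $762.93 − $197.98 = $564.95

$564.95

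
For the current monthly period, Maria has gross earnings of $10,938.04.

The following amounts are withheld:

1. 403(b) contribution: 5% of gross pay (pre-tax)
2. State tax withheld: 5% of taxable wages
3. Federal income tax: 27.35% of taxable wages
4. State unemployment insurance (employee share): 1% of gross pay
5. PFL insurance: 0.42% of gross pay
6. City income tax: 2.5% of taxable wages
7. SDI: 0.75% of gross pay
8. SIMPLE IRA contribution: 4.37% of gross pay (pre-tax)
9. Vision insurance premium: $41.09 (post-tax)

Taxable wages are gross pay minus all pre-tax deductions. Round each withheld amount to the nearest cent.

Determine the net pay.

$6,179.96

SIMPLE IRA contribution: $10,938.04 × 0.0437 = $477.99
403(b) contribution: $10,938.04 × 0.05 = $546.90
Pre-tax total = $477.99 + $546.90 = $1,024.89
Taxable wages = $10,938.04 − $1,024.89 = $9,913.15
Federal income tax: $9,913.15 × 0.2735 = $2,711.25
City income tax: $9,913.15 × 0.025 = $247.83
State tax withheld: $9,913.15 × 0.05 = $495.66
PFL insurance: $10,938.04 × 0.0042 = $45.94
SDI: $10,938.04 × 0.0075 = $82.04
State unemployment insurance (employee share): $10,938.04 × 0.01 = $109.38
Vision insurance premium: $41.09
Total deductions = $477.99 + $546.90 + $2,711.25 + $247.83 + $495.66 + $45.94 + $82.04 + $109.38 + $41.09 = $4,758.08
Net pay = $10,938.04 − $4,758.08 = $6,179.96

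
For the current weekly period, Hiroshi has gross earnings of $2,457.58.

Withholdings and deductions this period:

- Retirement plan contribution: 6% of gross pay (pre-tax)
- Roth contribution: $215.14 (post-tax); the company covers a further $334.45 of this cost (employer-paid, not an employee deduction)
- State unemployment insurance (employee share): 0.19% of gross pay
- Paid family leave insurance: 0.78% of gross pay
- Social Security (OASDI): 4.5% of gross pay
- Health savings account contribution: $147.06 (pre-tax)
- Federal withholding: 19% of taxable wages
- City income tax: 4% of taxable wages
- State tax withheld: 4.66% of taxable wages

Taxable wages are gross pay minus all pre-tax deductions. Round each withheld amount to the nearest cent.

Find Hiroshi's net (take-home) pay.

$1,215.20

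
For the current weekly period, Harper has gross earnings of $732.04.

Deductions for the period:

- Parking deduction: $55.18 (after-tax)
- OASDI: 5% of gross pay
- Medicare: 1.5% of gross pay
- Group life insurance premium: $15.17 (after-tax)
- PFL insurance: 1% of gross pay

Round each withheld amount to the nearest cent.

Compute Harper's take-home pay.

$606.79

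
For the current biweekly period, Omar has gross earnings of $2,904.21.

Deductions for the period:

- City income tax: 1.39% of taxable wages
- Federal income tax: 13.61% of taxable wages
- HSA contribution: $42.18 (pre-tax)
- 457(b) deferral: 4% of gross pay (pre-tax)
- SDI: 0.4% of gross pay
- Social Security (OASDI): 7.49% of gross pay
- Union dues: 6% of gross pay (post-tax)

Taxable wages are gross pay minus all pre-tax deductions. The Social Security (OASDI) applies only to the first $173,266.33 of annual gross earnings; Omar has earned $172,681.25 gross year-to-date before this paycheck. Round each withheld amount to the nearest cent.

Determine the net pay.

457(b) deferral: $2,904.21 × 0.04 = $116.17
HSA contribution: $42.18
Pre-tax total = $116.17 + $42.18 = $158.35
Taxable wages = $2,904.21 − $158.35 = $2,745.86
Federal income tax: $2,745.86 × 0.1361 = $373.71
City income tax: $2,745.86 × 0.0139 = $38.17
Social Security (OASDI): only $173,266.33 − $172,681.25 = $585.08 of this check is subject → $585.08 × 0.0749 = $43.82
SDI: $2,904.21 × 0.004 = $11.62
Union dues: $2,904.21 × 0.06 = $174.25
Total deductions = $116.17 + $42.18 + $373.71 + $38.17 + $43.82 + $11.62 + $174.25 = $799.92
Net pay = $2,904.21 − $799.92 = $2,104.29

$2,104.29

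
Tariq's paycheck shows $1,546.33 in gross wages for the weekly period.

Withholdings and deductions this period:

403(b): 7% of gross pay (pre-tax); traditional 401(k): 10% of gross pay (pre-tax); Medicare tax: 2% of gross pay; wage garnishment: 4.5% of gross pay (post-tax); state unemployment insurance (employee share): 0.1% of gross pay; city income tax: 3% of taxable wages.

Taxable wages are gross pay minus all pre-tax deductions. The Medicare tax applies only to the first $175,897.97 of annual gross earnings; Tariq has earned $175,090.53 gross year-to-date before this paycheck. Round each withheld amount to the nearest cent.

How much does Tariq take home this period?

Traditional 401(k): $1,546.33 × 0.1 = $154.63
403(b): $1,546.33 × 0.07 = $108.24
Pre-tax total = $154.63 + $108.24 = $262.87
Taxable wages = $1,546.33 − $262.87 = $1,283.46
City income tax: $1,283.46 × 0.03 = $38.50
Medicare tax: only $175,897.97 − $175,090.53 = $807.44 of this check is subject → $807.44 × 0.02 = $16.15
State unemployment insurance (employee share): $1,546.33 × 0.001 = $1.55
Wage garnishment: $1,546.33 × 0.045 = $69.58
Total deductions = $154.63 + $108.24 + $38.50 + $16.15 + $1.55 + $69.58 = $388.65
Net pay = $1,546.33 − $388.65 = $1,157.68

$1,157.68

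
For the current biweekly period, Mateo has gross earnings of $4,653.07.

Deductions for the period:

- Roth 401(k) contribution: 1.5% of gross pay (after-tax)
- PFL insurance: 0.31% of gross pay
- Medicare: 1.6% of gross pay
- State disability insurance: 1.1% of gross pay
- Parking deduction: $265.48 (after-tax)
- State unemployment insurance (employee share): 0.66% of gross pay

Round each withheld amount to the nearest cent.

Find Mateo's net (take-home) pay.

$4,147.03

State disability insurance: $4,653.07 × 0.011 = $51.18
Medicare: $4,653.07 × 0.016 = $74.45
PFL insurance: $4,653.07 × 0.0031 = $14.42
State unemployment insurance (employee share): $4,653.07 × 0.0066 = $30.71
Parking deduction: $265.48
Roth 401(k) contribution: $4,653.07 × 0.015 = $69.80
Total deductions = $51.18 + $74.45 + $14.42 + $30.71 + $265.48 + $69.80 = $506.04
Net pay = $4,653.07 − $506.04 = $4,147.03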